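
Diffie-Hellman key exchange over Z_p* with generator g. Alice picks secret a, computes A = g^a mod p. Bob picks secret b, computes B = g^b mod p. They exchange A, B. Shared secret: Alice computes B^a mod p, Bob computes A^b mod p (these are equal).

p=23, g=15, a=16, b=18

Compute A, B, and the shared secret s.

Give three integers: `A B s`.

Answer: 16 12 18

Derivation:
A = 15^16 mod 23  (bits of 16 = 10000)
  bit 0 = 1: r = r^2 * 15 mod 23 = 1^2 * 15 = 1*15 = 15
  bit 1 = 0: r = r^2 mod 23 = 15^2 = 18
  bit 2 = 0: r = r^2 mod 23 = 18^2 = 2
  bit 3 = 0: r = r^2 mod 23 = 2^2 = 4
  bit 4 = 0: r = r^2 mod 23 = 4^2 = 16
  -> A = 16
B = 15^18 mod 23  (bits of 18 = 10010)
  bit 0 = 1: r = r^2 * 15 mod 23 = 1^2 * 15 = 1*15 = 15
  bit 1 = 0: r = r^2 mod 23 = 15^2 = 18
  bit 2 = 0: r = r^2 mod 23 = 18^2 = 2
  bit 3 = 1: r = r^2 * 15 mod 23 = 2^2 * 15 = 4*15 = 14
  bit 4 = 0: r = r^2 mod 23 = 14^2 = 12
  -> B = 12
s = B^a = 12^16 mod 23  (bits of 16 = 10000)
  bit 0 = 1: r = r^2 * 12 mod 23 = 1^2 * 12 = 1*12 = 12
  bit 1 = 0: r = r^2 mod 23 = 12^2 = 6
  bit 2 = 0: r = r^2 mod 23 = 6^2 = 13
  bit 3 = 0: r = r^2 mod 23 = 13^2 = 8
  bit 4 = 0: r = r^2 mod 23 = 8^2 = 18
  -> s = B^a = 18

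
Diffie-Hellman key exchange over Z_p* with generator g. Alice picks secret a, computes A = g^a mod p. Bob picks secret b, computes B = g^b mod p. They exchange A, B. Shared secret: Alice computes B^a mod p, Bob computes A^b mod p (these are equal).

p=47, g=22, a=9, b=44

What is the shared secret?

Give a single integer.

Answer: 12

Derivation:
A = 22^9 mod 47  (bits of 9 = 1001)
  bit 0 = 1: r = r^2 * 22 mod 47 = 1^2 * 22 = 1*22 = 22
  bit 1 = 0: r = r^2 mod 47 = 22^2 = 14
  bit 2 = 0: r = r^2 mod 47 = 14^2 = 8
  bit 3 = 1: r = r^2 * 22 mod 47 = 8^2 * 22 = 17*22 = 45
  -> A = 45
B = 22^44 mod 47  (bits of 44 = 101100)
  bit 0 = 1: r = r^2 * 22 mod 47 = 1^2 * 22 = 1*22 = 22
  bit 1 = 0: r = r^2 mod 47 = 22^2 = 14
  bit 2 = 1: r = r^2 * 22 mod 47 = 14^2 * 22 = 8*22 = 35
  bit 3 = 1: r = r^2 * 22 mod 47 = 35^2 * 22 = 3*22 = 19
  bit 4 = 0: r = r^2 mod 47 = 19^2 = 32
  bit 5 = 0: r = r^2 mod 47 = 32^2 = 37
  -> B = 37
s = B^a = 37^9 mod 47  (bits of 9 = 1001)
  bit 0 = 1: r = r^2 * 37 mod 47 = 1^2 * 37 = 1*37 = 37
  bit 1 = 0: r = r^2 mod 47 = 37^2 = 6
  bit 2 = 0: r = r^2 mod 47 = 6^2 = 36
  bit 3 = 1: r = r^2 * 37 mod 47 = 36^2 * 37 = 27*37 = 12
  -> s = B^a = 12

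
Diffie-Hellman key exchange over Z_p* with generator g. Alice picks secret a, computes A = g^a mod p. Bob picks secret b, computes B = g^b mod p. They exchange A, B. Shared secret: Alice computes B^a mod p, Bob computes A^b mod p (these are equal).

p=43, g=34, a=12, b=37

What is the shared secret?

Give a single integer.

Answer: 41

Derivation:
A = 34^12 mod 43  (bits of 12 = 1100)
  bit 0 = 1: r = r^2 * 34 mod 43 = 1^2 * 34 = 1*34 = 34
  bit 1 = 1: r = r^2 * 34 mod 43 = 34^2 * 34 = 38*34 = 2
  bit 2 = 0: r = r^2 mod 43 = 2^2 = 4
  bit 3 = 0: r = r^2 mod 43 = 4^2 = 16
  -> A = 16
B = 34^37 mod 43  (bits of 37 = 100101)
  bit 0 = 1: r = r^2 * 34 mod 43 = 1^2 * 34 = 1*34 = 34
  bit 1 = 0: r = r^2 mod 43 = 34^2 = 38
  bit 2 = 0: r = r^2 mod 43 = 38^2 = 25
  bit 3 = 1: r = r^2 * 34 mod 43 = 25^2 * 34 = 23*34 = 8
  bit 4 = 0: r = r^2 mod 43 = 8^2 = 21
  bit 5 = 1: r = r^2 * 34 mod 43 = 21^2 * 34 = 11*34 = 30
  -> B = 30
s = B^a = 30^12 mod 43  (bits of 12 = 1100)
  bit 0 = 1: r = r^2 * 30 mod 43 = 1^2 * 30 = 1*30 = 30
  bit 1 = 1: r = r^2 * 30 mod 43 = 30^2 * 30 = 40*30 = 39
  bit 2 = 0: r = r^2 mod 43 = 39^2 = 16
  bit 3 = 0: r = r^2 mod 43 = 16^2 = 41
  -> s = B^a = 41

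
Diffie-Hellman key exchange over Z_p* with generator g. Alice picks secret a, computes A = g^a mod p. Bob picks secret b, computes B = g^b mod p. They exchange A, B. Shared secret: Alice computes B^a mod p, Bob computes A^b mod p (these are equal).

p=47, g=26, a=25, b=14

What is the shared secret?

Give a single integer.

Answer: 36

Derivation:
A = 26^25 mod 47  (bits of 25 = 11001)
  bit 0 = 1: r = r^2 * 26 mod 47 = 1^2 * 26 = 1*26 = 26
  bit 1 = 1: r = r^2 * 26 mod 47 = 26^2 * 26 = 18*26 = 45
  bit 2 = 0: r = r^2 mod 47 = 45^2 = 4
  bit 3 = 0: r = r^2 mod 47 = 4^2 = 16
  bit 4 = 1: r = r^2 * 26 mod 47 = 16^2 * 26 = 21*26 = 29
  -> A = 29
B = 26^14 mod 47  (bits of 14 = 1110)
  bit 0 = 1: r = r^2 * 26 mod 47 = 1^2 * 26 = 1*26 = 26
  bit 1 = 1: r = r^2 * 26 mod 47 = 26^2 * 26 = 18*26 = 45
  bit 2 = 1: r = r^2 * 26 mod 47 = 45^2 * 26 = 4*26 = 10
  bit 3 = 0: r = r^2 mod 47 = 10^2 = 6
  -> B = 6
s = B^a = 6^25 mod 47  (bits of 25 = 11001)
  bit 0 = 1: r = r^2 * 6 mod 47 = 1^2 * 6 = 1*6 = 6
  bit 1 = 1: r = r^2 * 6 mod 47 = 6^2 * 6 = 36*6 = 28
  bit 2 = 0: r = r^2 mod 47 = 28^2 = 32
  bit 3 = 0: r = r^2 mod 47 = 32^2 = 37
  bit 4 = 1: r = r^2 * 6 mod 47 = 37^2 * 6 = 6*6 = 36
  -> s = B^a = 36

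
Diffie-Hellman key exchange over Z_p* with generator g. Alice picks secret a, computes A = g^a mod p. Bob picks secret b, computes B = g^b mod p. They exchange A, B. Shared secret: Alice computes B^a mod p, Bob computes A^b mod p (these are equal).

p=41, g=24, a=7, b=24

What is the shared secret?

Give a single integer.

Answer: 16

Derivation:
A = 24^7 mod 41  (bits of 7 = 111)
  bit 0 = 1: r = r^2 * 24 mod 41 = 1^2 * 24 = 1*24 = 24
  bit 1 = 1: r = r^2 * 24 mod 41 = 24^2 * 24 = 2*24 = 7
  bit 2 = 1: r = r^2 * 24 mod 41 = 7^2 * 24 = 8*24 = 28
  -> A = 28
B = 24^24 mod 41  (bits of 24 = 11000)
  bit 0 = 1: r = r^2 * 24 mod 41 = 1^2 * 24 = 1*24 = 24
  bit 1 = 1: r = r^2 * 24 mod 41 = 24^2 * 24 = 2*24 = 7
  bit 2 = 0: r = r^2 mod 41 = 7^2 = 8
  bit 3 = 0: r = r^2 mod 41 = 8^2 = 23
  bit 4 = 0: r = r^2 mod 41 = 23^2 = 37
  -> B = 37
s = B^a = 37^7 mod 41  (bits of 7 = 111)
  bit 0 = 1: r = r^2 * 37 mod 41 = 1^2 * 37 = 1*37 = 37
  bit 1 = 1: r = r^2 * 37 mod 41 = 37^2 * 37 = 16*37 = 18
  bit 2 = 1: r = r^2 * 37 mod 41 = 18^2 * 37 = 37*37 = 16
  -> s = B^a = 16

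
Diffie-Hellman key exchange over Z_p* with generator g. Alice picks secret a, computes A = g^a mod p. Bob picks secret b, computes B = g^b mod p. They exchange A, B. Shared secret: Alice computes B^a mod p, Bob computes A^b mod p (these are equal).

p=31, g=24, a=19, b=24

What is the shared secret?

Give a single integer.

A = 24^19 mod 31  (bits of 19 = 10011)
  bit 0 = 1: r = r^2 * 24 mod 31 = 1^2 * 24 = 1*24 = 24
  bit 1 = 0: r = r^2 mod 31 = 24^2 = 18
  bit 2 = 0: r = r^2 mod 31 = 18^2 = 14
  bit 3 = 1: r = r^2 * 24 mod 31 = 14^2 * 24 = 10*24 = 23
  bit 4 = 1: r = r^2 * 24 mod 31 = 23^2 * 24 = 2*24 = 17
  -> A = 17
B = 24^24 mod 31  (bits of 24 = 11000)
  bit 0 = 1: r = r^2 * 24 mod 31 = 1^2 * 24 = 1*24 = 24
  bit 1 = 1: r = r^2 * 24 mod 31 = 24^2 * 24 = 18*24 = 29
  bit 2 = 0: r = r^2 mod 31 = 29^2 = 4
  bit 3 = 0: r = r^2 mod 31 = 4^2 = 16
  bit 4 = 0: r = r^2 mod 31 = 16^2 = 8
  -> B = 8
s = B^a = 8^19 mod 31  (bits of 19 = 10011)
  bit 0 = 1: r = r^2 * 8 mod 31 = 1^2 * 8 = 1*8 = 8
  bit 1 = 0: r = r^2 mod 31 = 8^2 = 2
  bit 2 = 0: r = r^2 mod 31 = 2^2 = 4
  bit 3 = 1: r = r^2 * 8 mod 31 = 4^2 * 8 = 16*8 = 4
  bit 4 = 1: r = r^2 * 8 mod 31 = 4^2 * 8 = 16*8 = 4
  -> s = B^a = 4

Answer: 4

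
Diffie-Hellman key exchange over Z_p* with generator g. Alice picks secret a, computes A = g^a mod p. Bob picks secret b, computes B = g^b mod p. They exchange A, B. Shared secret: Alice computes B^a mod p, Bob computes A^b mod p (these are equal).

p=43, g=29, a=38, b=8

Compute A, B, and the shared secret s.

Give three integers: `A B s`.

Answer: 38 31 13

Derivation:
A = 29^38 mod 43  (bits of 38 = 100110)
  bit 0 = 1: r = r^2 * 29 mod 43 = 1^2 * 29 = 1*29 = 29
  bit 1 = 0: r = r^2 mod 43 = 29^2 = 24
  bit 2 = 0: r = r^2 mod 43 = 24^2 = 17
  bit 3 = 1: r = r^2 * 29 mod 43 = 17^2 * 29 = 31*29 = 39
  bit 4 = 1: r = r^2 * 29 mod 43 = 39^2 * 29 = 16*29 = 34
  bit 5 = 0: r = r^2 mod 43 = 34^2 = 38
  -> A = 38
B = 29^8 mod 43  (bits of 8 = 1000)
  bit 0 = 1: r = r^2 * 29 mod 43 = 1^2 * 29 = 1*29 = 29
  bit 1 = 0: r = r^2 mod 43 = 29^2 = 24
  bit 2 = 0: r = r^2 mod 43 = 24^2 = 17
  bit 3 = 0: r = r^2 mod 43 = 17^2 = 31
  -> B = 31
s = B^a = 31^38 mod 43  (bits of 38 = 100110)
  bit 0 = 1: r = r^2 * 31 mod 43 = 1^2 * 31 = 1*31 = 31
  bit 1 = 0: r = r^2 mod 43 = 31^2 = 15
  bit 2 = 0: r = r^2 mod 43 = 15^2 = 10
  bit 3 = 1: r = r^2 * 31 mod 43 = 10^2 * 31 = 14*31 = 4
  bit 4 = 1: r = r^2 * 31 mod 43 = 4^2 * 31 = 16*31 = 23
  bit 5 = 0: r = r^2 mod 43 = 23^2 = 13
  -> s = B^a = 13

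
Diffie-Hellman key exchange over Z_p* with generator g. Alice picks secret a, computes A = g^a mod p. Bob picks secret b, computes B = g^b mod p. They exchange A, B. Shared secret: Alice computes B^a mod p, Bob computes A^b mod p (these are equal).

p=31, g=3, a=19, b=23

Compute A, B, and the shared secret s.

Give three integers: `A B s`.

Answer: 12 11 22

Derivation:
A = 3^19 mod 31  (bits of 19 = 10011)
  bit 0 = 1: r = r^2 * 3 mod 31 = 1^2 * 3 = 1*3 = 3
  bit 1 = 0: r = r^2 mod 31 = 3^2 = 9
  bit 2 = 0: r = r^2 mod 31 = 9^2 = 19
  bit 3 = 1: r = r^2 * 3 mod 31 = 19^2 * 3 = 20*3 = 29
  bit 4 = 1: r = r^2 * 3 mod 31 = 29^2 * 3 = 4*3 = 12
  -> A = 12
B = 3^23 mod 31  (bits of 23 = 10111)
  bit 0 = 1: r = r^2 * 3 mod 31 = 1^2 * 3 = 1*3 = 3
  bit 1 = 0: r = r^2 mod 31 = 3^2 = 9
  bit 2 = 1: r = r^2 * 3 mod 31 = 9^2 * 3 = 19*3 = 26
  bit 3 = 1: r = r^2 * 3 mod 31 = 26^2 * 3 = 25*3 = 13
  bit 4 = 1: r = r^2 * 3 mod 31 = 13^2 * 3 = 14*3 = 11
  -> B = 11
s = B^a = 11^19 mod 31  (bits of 19 = 10011)
  bit 0 = 1: r = r^2 * 11 mod 31 = 1^2 * 11 = 1*11 = 11
  bit 1 = 0: r = r^2 mod 31 = 11^2 = 28
  bit 2 = 0: r = r^2 mod 31 = 28^2 = 9
  bit 3 = 1: r = r^2 * 11 mod 31 = 9^2 * 11 = 19*11 = 23
  bit 4 = 1: r = r^2 * 11 mod 31 = 23^2 * 11 = 2*11 = 22
  -> s = B^a = 22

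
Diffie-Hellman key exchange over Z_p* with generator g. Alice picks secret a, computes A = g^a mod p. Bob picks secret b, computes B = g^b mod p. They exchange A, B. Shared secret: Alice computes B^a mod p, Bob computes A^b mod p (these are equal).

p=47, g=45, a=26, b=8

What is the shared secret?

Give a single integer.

A = 45^26 mod 47  (bits of 26 = 11010)
  bit 0 = 1: r = r^2 * 45 mod 47 = 1^2 * 45 = 1*45 = 45
  bit 1 = 1: r = r^2 * 45 mod 47 = 45^2 * 45 = 4*45 = 39
  bit 2 = 0: r = r^2 mod 47 = 39^2 = 17
  bit 3 = 1: r = r^2 * 45 mod 47 = 17^2 * 45 = 7*45 = 33
  bit 4 = 0: r = r^2 mod 47 = 33^2 = 8
  -> A = 8
B = 45^8 mod 47  (bits of 8 = 1000)
  bit 0 = 1: r = r^2 * 45 mod 47 = 1^2 * 45 = 1*45 = 45
  bit 1 = 0: r = r^2 mod 47 = 45^2 = 4
  bit 2 = 0: r = r^2 mod 47 = 4^2 = 16
  bit 3 = 0: r = r^2 mod 47 = 16^2 = 21
  -> B = 21
s = B^a = 21^26 mod 47  (bits of 26 = 11010)
  bit 0 = 1: r = r^2 * 21 mod 47 = 1^2 * 21 = 1*21 = 21
  bit 1 = 1: r = r^2 * 21 mod 47 = 21^2 * 21 = 18*21 = 2
  bit 2 = 0: r = r^2 mod 47 = 2^2 = 4
  bit 3 = 1: r = r^2 * 21 mod 47 = 4^2 * 21 = 16*21 = 7
  bit 4 = 0: r = r^2 mod 47 = 7^2 = 2
  -> s = B^a = 2

Answer: 2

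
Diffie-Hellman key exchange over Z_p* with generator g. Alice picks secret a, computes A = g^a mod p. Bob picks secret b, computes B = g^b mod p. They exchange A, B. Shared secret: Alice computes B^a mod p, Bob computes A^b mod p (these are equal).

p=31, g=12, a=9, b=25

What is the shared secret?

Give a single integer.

A = 12^9 mod 31  (bits of 9 = 1001)
  bit 0 = 1: r = r^2 * 12 mod 31 = 1^2 * 12 = 1*12 = 12
  bit 1 = 0: r = r^2 mod 31 = 12^2 = 20
  bit 2 = 0: r = r^2 mod 31 = 20^2 = 28
  bit 3 = 1: r = r^2 * 12 mod 31 = 28^2 * 12 = 9*12 = 15
  -> A = 15
B = 12^25 mod 31  (bits of 25 = 11001)
  bit 0 = 1: r = r^2 * 12 mod 31 = 1^2 * 12 = 1*12 = 12
  bit 1 = 1: r = r^2 * 12 mod 31 = 12^2 * 12 = 20*12 = 23
  bit 2 = 0: r = r^2 mod 31 = 23^2 = 2
  bit 3 = 0: r = r^2 mod 31 = 2^2 = 4
  bit 4 = 1: r = r^2 * 12 mod 31 = 4^2 * 12 = 16*12 = 6
  -> B = 6
s = B^a = 6^9 mod 31  (bits of 9 = 1001)
  bit 0 = 1: r = r^2 * 6 mod 31 = 1^2 * 6 = 1*6 = 6
  bit 1 = 0: r = r^2 mod 31 = 6^2 = 5
  bit 2 = 0: r = r^2 mod 31 = 5^2 = 25
  bit 3 = 1: r = r^2 * 6 mod 31 = 25^2 * 6 = 5*6 = 30
  -> s = B^a = 30

Answer: 30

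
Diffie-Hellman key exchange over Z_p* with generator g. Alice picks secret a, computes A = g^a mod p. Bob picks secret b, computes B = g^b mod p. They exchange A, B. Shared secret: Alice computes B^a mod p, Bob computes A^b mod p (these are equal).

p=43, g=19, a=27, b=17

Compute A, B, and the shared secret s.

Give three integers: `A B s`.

A = 19^27 mod 43  (bits of 27 = 11011)
  bit 0 = 1: r = r^2 * 19 mod 43 = 1^2 * 19 = 1*19 = 19
  bit 1 = 1: r = r^2 * 19 mod 43 = 19^2 * 19 = 17*19 = 22
  bit 2 = 0: r = r^2 mod 43 = 22^2 = 11
  bit 3 = 1: r = r^2 * 19 mod 43 = 11^2 * 19 = 35*19 = 20
  bit 4 = 1: r = r^2 * 19 mod 43 = 20^2 * 19 = 13*19 = 32
  -> A = 32
B = 19^17 mod 43  (bits of 17 = 10001)
  bit 0 = 1: r = r^2 * 19 mod 43 = 1^2 * 19 = 1*19 = 19
  bit 1 = 0: r = r^2 mod 43 = 19^2 = 17
  bit 2 = 0: r = r^2 mod 43 = 17^2 = 31
  bit 3 = 0: r = r^2 mod 43 = 31^2 = 15
  bit 4 = 1: r = r^2 * 19 mod 43 = 15^2 * 19 = 10*19 = 18
  -> B = 18
s = B^a = 18^27 mod 43  (bits of 27 = 11011)
  bit 0 = 1: r = r^2 * 18 mod 43 = 1^2 * 18 = 1*18 = 18
  bit 1 = 1: r = r^2 * 18 mod 43 = 18^2 * 18 = 23*18 = 27
  bit 2 = 0: r = r^2 mod 43 = 27^2 = 41
  bit 3 = 1: r = r^2 * 18 mod 43 = 41^2 * 18 = 4*18 = 29
  bit 4 = 1: r = r^2 * 18 mod 43 = 29^2 * 18 = 24*18 = 2
  -> s = B^a = 2

Answer: 32 18 2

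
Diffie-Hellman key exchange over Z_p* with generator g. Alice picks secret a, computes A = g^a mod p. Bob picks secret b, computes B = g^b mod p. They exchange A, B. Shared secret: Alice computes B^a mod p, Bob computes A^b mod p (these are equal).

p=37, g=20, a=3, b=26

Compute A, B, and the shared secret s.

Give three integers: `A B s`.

Answer: 8 4 27

Derivation:
A = 20^3 mod 37  (bits of 3 = 11)
  bit 0 = 1: r = r^2 * 20 mod 37 = 1^2 * 20 = 1*20 = 20
  bit 1 = 1: r = r^2 * 20 mod 37 = 20^2 * 20 = 30*20 = 8
  -> A = 8
B = 20^26 mod 37  (bits of 26 = 11010)
  bit 0 = 1: r = r^2 * 20 mod 37 = 1^2 * 20 = 1*20 = 20
  bit 1 = 1: r = r^2 * 20 mod 37 = 20^2 * 20 = 30*20 = 8
  bit 2 = 0: r = r^2 mod 37 = 8^2 = 27
  bit 3 = 1: r = r^2 * 20 mod 37 = 27^2 * 20 = 26*20 = 2
  bit 4 = 0: r = r^2 mod 37 = 2^2 = 4
  -> B = 4
s = B^a = 4^3 mod 37  (bits of 3 = 11)
  bit 0 = 1: r = r^2 * 4 mod 37 = 1^2 * 4 = 1*4 = 4
  bit 1 = 1: r = r^2 * 4 mod 37 = 4^2 * 4 = 16*4 = 27
  -> s = B^a = 27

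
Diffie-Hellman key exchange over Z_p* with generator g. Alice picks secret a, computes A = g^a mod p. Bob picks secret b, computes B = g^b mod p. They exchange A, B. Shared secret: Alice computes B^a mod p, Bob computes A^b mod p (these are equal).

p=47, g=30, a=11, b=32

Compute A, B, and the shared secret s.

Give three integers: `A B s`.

A = 30^11 mod 47  (bits of 11 = 1011)
  bit 0 = 1: r = r^2 * 30 mod 47 = 1^2 * 30 = 1*30 = 30
  bit 1 = 0: r = r^2 mod 47 = 30^2 = 7
  bit 2 = 1: r = r^2 * 30 mod 47 = 7^2 * 30 = 2*30 = 13
  bit 3 = 1: r = r^2 * 30 mod 47 = 13^2 * 30 = 28*30 = 41
  -> A = 41
B = 30^32 mod 47  (bits of 32 = 100000)
  bit 0 = 1: r = r^2 * 30 mod 47 = 1^2 * 30 = 1*30 = 30
  bit 1 = 0: r = r^2 mod 47 = 30^2 = 7
  bit 2 = 0: r = r^2 mod 47 = 7^2 = 2
  bit 3 = 0: r = r^2 mod 47 = 2^2 = 4
  bit 4 = 0: r = r^2 mod 47 = 4^2 = 16
  bit 5 = 0: r = r^2 mod 47 = 16^2 = 21
  -> B = 21
s = B^a = 21^11 mod 47  (bits of 11 = 1011)
  bit 0 = 1: r = r^2 * 21 mod 47 = 1^2 * 21 = 1*21 = 21
  bit 1 = 0: r = r^2 mod 47 = 21^2 = 18
  bit 2 = 1: r = r^2 * 21 mod 47 = 18^2 * 21 = 42*21 = 36
  bit 3 = 1: r = r^2 * 21 mod 47 = 36^2 * 21 = 27*21 = 3
  -> s = B^a = 3

Answer: 41 21 3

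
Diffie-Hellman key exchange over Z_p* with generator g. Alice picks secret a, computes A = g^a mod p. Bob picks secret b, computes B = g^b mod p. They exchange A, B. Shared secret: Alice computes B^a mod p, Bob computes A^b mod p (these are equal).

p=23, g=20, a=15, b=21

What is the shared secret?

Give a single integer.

Answer: 21

Derivation:
A = 20^15 mod 23  (bits of 15 = 1111)
  bit 0 = 1: r = r^2 * 20 mod 23 = 1^2 * 20 = 1*20 = 20
  bit 1 = 1: r = r^2 * 20 mod 23 = 20^2 * 20 = 9*20 = 19
  bit 2 = 1: r = r^2 * 20 mod 23 = 19^2 * 20 = 16*20 = 21
  bit 3 = 1: r = r^2 * 20 mod 23 = 21^2 * 20 = 4*20 = 11
  -> A = 11
B = 20^21 mod 23  (bits of 21 = 10101)
  bit 0 = 1: r = r^2 * 20 mod 23 = 1^2 * 20 = 1*20 = 20
  bit 1 = 0: r = r^2 mod 23 = 20^2 = 9
  bit 2 = 1: r = r^2 * 20 mod 23 = 9^2 * 20 = 12*20 = 10
  bit 3 = 0: r = r^2 mod 23 = 10^2 = 8
  bit 4 = 1: r = r^2 * 20 mod 23 = 8^2 * 20 = 18*20 = 15
  -> B = 15
s = B^a = 15^15 mod 23  (bits of 15 = 1111)
  bit 0 = 1: r = r^2 * 15 mod 23 = 1^2 * 15 = 1*15 = 15
  bit 1 = 1: r = r^2 * 15 mod 23 = 15^2 * 15 = 18*15 = 17
  bit 2 = 1: r = r^2 * 15 mod 23 = 17^2 * 15 = 13*15 = 11
  bit 3 = 1: r = r^2 * 15 mod 23 = 11^2 * 15 = 6*15 = 21
  -> s = B^a = 21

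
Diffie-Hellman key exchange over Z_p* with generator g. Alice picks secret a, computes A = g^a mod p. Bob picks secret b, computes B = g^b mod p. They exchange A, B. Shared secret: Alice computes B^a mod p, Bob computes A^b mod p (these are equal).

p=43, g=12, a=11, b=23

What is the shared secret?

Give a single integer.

A = 12^11 mod 43  (bits of 11 = 1011)
  bit 0 = 1: r = r^2 * 12 mod 43 = 1^2 * 12 = 1*12 = 12
  bit 1 = 0: r = r^2 mod 43 = 12^2 = 15
  bit 2 = 1: r = r^2 * 12 mod 43 = 15^2 * 12 = 10*12 = 34
  bit 3 = 1: r = r^2 * 12 mod 43 = 34^2 * 12 = 38*12 = 26
  -> A = 26
B = 12^23 mod 43  (bits of 23 = 10111)
  bit 0 = 1: r = r^2 * 12 mod 43 = 1^2 * 12 = 1*12 = 12
  bit 1 = 0: r = r^2 mod 43 = 12^2 = 15
  bit 2 = 1: r = r^2 * 12 mod 43 = 15^2 * 12 = 10*12 = 34
  bit 3 = 1: r = r^2 * 12 mod 43 = 34^2 * 12 = 38*12 = 26
  bit 4 = 1: r = r^2 * 12 mod 43 = 26^2 * 12 = 31*12 = 28
  -> B = 28
s = B^a = 28^11 mod 43  (bits of 11 = 1011)
  bit 0 = 1: r = r^2 * 28 mod 43 = 1^2 * 28 = 1*28 = 28
  bit 1 = 0: r = r^2 mod 43 = 28^2 = 10
  bit 2 = 1: r = r^2 * 28 mod 43 = 10^2 * 28 = 14*28 = 5
  bit 3 = 1: r = r^2 * 28 mod 43 = 5^2 * 28 = 25*28 = 12
  -> s = B^a = 12

Answer: 12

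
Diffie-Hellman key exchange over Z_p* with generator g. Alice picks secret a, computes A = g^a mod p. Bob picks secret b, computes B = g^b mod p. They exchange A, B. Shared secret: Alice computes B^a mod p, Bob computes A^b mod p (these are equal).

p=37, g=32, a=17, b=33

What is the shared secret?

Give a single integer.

A = 32^17 mod 37  (bits of 17 = 10001)
  bit 0 = 1: r = r^2 * 32 mod 37 = 1^2 * 32 = 1*32 = 32
  bit 1 = 0: r = r^2 mod 37 = 32^2 = 25
  bit 2 = 0: r = r^2 mod 37 = 25^2 = 33
  bit 3 = 0: r = r^2 mod 37 = 33^2 = 16
  bit 4 = 1: r = r^2 * 32 mod 37 = 16^2 * 32 = 34*32 = 15
  -> A = 15
B = 32^33 mod 37  (bits of 33 = 100001)
  bit 0 = 1: r = r^2 * 32 mod 37 = 1^2 * 32 = 1*32 = 32
  bit 1 = 0: r = r^2 mod 37 = 32^2 = 25
  bit 2 = 0: r = r^2 mod 37 = 25^2 = 33
  bit 3 = 0: r = r^2 mod 37 = 33^2 = 16
  bit 4 = 0: r = r^2 mod 37 = 16^2 = 34
  bit 5 = 1: r = r^2 * 32 mod 37 = 34^2 * 32 = 9*32 = 29
  -> B = 29
s = B^a = 29^17 mod 37  (bits of 17 = 10001)
  bit 0 = 1: r = r^2 * 29 mod 37 = 1^2 * 29 = 1*29 = 29
  bit 1 = 0: r = r^2 mod 37 = 29^2 = 27
  bit 2 = 0: r = r^2 mod 37 = 27^2 = 26
  bit 3 = 0: r = r^2 mod 37 = 26^2 = 10
  bit 4 = 1: r = r^2 * 29 mod 37 = 10^2 * 29 = 26*29 = 14
  -> s = B^a = 14

Answer: 14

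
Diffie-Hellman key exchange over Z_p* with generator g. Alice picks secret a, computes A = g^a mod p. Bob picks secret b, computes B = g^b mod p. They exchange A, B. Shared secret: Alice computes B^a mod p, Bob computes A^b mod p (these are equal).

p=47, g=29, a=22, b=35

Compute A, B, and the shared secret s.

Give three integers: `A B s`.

Answer: 34 26 9

Derivation:
A = 29^22 mod 47  (bits of 22 = 10110)
  bit 0 = 1: r = r^2 * 29 mod 47 = 1^2 * 29 = 1*29 = 29
  bit 1 = 0: r = r^2 mod 47 = 29^2 = 42
  bit 2 = 1: r = r^2 * 29 mod 47 = 42^2 * 29 = 25*29 = 20
  bit 3 = 1: r = r^2 * 29 mod 47 = 20^2 * 29 = 24*29 = 38
  bit 4 = 0: r = r^2 mod 47 = 38^2 = 34
  -> A = 34
B = 29^35 mod 47  (bits of 35 = 100011)
  bit 0 = 1: r = r^2 * 29 mod 47 = 1^2 * 29 = 1*29 = 29
  bit 1 = 0: r = r^2 mod 47 = 29^2 = 42
  bit 2 = 0: r = r^2 mod 47 = 42^2 = 25
  bit 3 = 0: r = r^2 mod 47 = 25^2 = 14
  bit 4 = 1: r = r^2 * 29 mod 47 = 14^2 * 29 = 8*29 = 44
  bit 5 = 1: r = r^2 * 29 mod 47 = 44^2 * 29 = 9*29 = 26
  -> B = 26
s = B^a = 26^22 mod 47  (bits of 22 = 10110)
  bit 0 = 1: r = r^2 * 26 mod 47 = 1^2 * 26 = 1*26 = 26
  bit 1 = 0: r = r^2 mod 47 = 26^2 = 18
  bit 2 = 1: r = r^2 * 26 mod 47 = 18^2 * 26 = 42*26 = 11
  bit 3 = 1: r = r^2 * 26 mod 47 = 11^2 * 26 = 27*26 = 44
  bit 4 = 0: r = r^2 mod 47 = 44^2 = 9
  -> s = B^a = 9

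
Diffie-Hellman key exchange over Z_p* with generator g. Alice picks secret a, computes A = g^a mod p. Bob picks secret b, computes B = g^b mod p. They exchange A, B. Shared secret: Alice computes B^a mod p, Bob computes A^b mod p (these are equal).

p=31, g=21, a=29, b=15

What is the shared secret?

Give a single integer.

Answer: 30

Derivation:
A = 21^29 mod 31  (bits of 29 = 11101)
  bit 0 = 1: r = r^2 * 21 mod 31 = 1^2 * 21 = 1*21 = 21
  bit 1 = 1: r = r^2 * 21 mod 31 = 21^2 * 21 = 7*21 = 23
  bit 2 = 1: r = r^2 * 21 mod 31 = 23^2 * 21 = 2*21 = 11
  bit 3 = 0: r = r^2 mod 31 = 11^2 = 28
  bit 4 = 1: r = r^2 * 21 mod 31 = 28^2 * 21 = 9*21 = 3
  -> A = 3
B = 21^15 mod 31  (bits of 15 = 1111)
  bit 0 = 1: r = r^2 * 21 mod 31 = 1^2 * 21 = 1*21 = 21
  bit 1 = 1: r = r^2 * 21 mod 31 = 21^2 * 21 = 7*21 = 23
  bit 2 = 1: r = r^2 * 21 mod 31 = 23^2 * 21 = 2*21 = 11
  bit 3 = 1: r = r^2 * 21 mod 31 = 11^2 * 21 = 28*21 = 30
  -> B = 30
s = B^a = 30^29 mod 31  (bits of 29 = 11101)
  bit 0 = 1: r = r^2 * 30 mod 31 = 1^2 * 30 = 1*30 = 30
  bit 1 = 1: r = r^2 * 30 mod 31 = 30^2 * 30 = 1*30 = 30
  bit 2 = 1: r = r^2 * 30 mod 31 = 30^2 * 30 = 1*30 = 30
  bit 3 = 0: r = r^2 mod 31 = 30^2 = 1
  bit 4 = 1: r = r^2 * 30 mod 31 = 1^2 * 30 = 1*30 = 30
  -> s = B^a = 30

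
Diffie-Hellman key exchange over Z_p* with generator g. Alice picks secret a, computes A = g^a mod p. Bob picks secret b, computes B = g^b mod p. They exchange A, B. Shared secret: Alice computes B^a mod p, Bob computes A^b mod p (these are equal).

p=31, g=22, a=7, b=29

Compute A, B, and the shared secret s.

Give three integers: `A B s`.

A = 22^7 mod 31  (bits of 7 = 111)
  bit 0 = 1: r = r^2 * 22 mod 31 = 1^2 * 22 = 1*22 = 22
  bit 1 = 1: r = r^2 * 22 mod 31 = 22^2 * 22 = 19*22 = 15
  bit 2 = 1: r = r^2 * 22 mod 31 = 15^2 * 22 = 8*22 = 21
  -> A = 21
B = 22^29 mod 31  (bits of 29 = 11101)
  bit 0 = 1: r = r^2 * 22 mod 31 = 1^2 * 22 = 1*22 = 22
  bit 1 = 1: r = r^2 * 22 mod 31 = 22^2 * 22 = 19*22 = 15
  bit 2 = 1: r = r^2 * 22 mod 31 = 15^2 * 22 = 8*22 = 21
  bit 3 = 0: r = r^2 mod 31 = 21^2 = 7
  bit 4 = 1: r = r^2 * 22 mod 31 = 7^2 * 22 = 18*22 = 24
  -> B = 24
s = B^a = 24^7 mod 31  (bits of 7 = 111)
  bit 0 = 1: r = r^2 * 24 mod 31 = 1^2 * 24 = 1*24 = 24
  bit 1 = 1: r = r^2 * 24 mod 31 = 24^2 * 24 = 18*24 = 29
  bit 2 = 1: r = r^2 * 24 mod 31 = 29^2 * 24 = 4*24 = 3
  -> s = B^a = 3

Answer: 21 24 3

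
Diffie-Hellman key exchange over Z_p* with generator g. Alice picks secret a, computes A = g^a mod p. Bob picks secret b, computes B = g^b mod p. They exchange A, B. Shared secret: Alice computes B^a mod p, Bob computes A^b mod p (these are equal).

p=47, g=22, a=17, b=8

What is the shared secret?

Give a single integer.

Answer: 37

Derivation:
A = 22^17 mod 47  (bits of 17 = 10001)
  bit 0 = 1: r = r^2 * 22 mod 47 = 1^2 * 22 = 1*22 = 22
  bit 1 = 0: r = r^2 mod 47 = 22^2 = 14
  bit 2 = 0: r = r^2 mod 47 = 14^2 = 8
  bit 3 = 0: r = r^2 mod 47 = 8^2 = 17
  bit 4 = 1: r = r^2 * 22 mod 47 = 17^2 * 22 = 7*22 = 13
  -> A = 13
B = 22^8 mod 47  (bits of 8 = 1000)
  bit 0 = 1: r = r^2 * 22 mod 47 = 1^2 * 22 = 1*22 = 22
  bit 1 = 0: r = r^2 mod 47 = 22^2 = 14
  bit 2 = 0: r = r^2 mod 47 = 14^2 = 8
  bit 3 = 0: r = r^2 mod 47 = 8^2 = 17
  -> B = 17
s = B^a = 17^17 mod 47  (bits of 17 = 10001)
  bit 0 = 1: r = r^2 * 17 mod 47 = 1^2 * 17 = 1*17 = 17
  bit 1 = 0: r = r^2 mod 47 = 17^2 = 7
  bit 2 = 0: r = r^2 mod 47 = 7^2 = 2
  bit 3 = 0: r = r^2 mod 47 = 2^2 = 4
  bit 4 = 1: r = r^2 * 17 mod 47 = 4^2 * 17 = 16*17 = 37
  -> s = B^a = 37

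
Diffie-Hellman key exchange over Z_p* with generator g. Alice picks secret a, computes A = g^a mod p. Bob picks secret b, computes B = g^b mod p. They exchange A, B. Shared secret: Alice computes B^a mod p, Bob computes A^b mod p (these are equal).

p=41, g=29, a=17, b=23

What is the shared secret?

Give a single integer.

A = 29^17 mod 41  (bits of 17 = 10001)
  bit 0 = 1: r = r^2 * 29 mod 41 = 1^2 * 29 = 1*29 = 29
  bit 1 = 0: r = r^2 mod 41 = 29^2 = 21
  bit 2 = 0: r = r^2 mod 41 = 21^2 = 31
  bit 3 = 0: r = r^2 mod 41 = 31^2 = 18
  bit 4 = 1: r = r^2 * 29 mod 41 = 18^2 * 29 = 37*29 = 7
  -> A = 7
B = 29^23 mod 41  (bits of 23 = 10111)
  bit 0 = 1: r = r^2 * 29 mod 41 = 1^2 * 29 = 1*29 = 29
  bit 1 = 0: r = r^2 mod 41 = 29^2 = 21
  bit 2 = 1: r = r^2 * 29 mod 41 = 21^2 * 29 = 31*29 = 38
  bit 3 = 1: r = r^2 * 29 mod 41 = 38^2 * 29 = 9*29 = 15
  bit 4 = 1: r = r^2 * 29 mod 41 = 15^2 * 29 = 20*29 = 6
  -> B = 6
s = B^a = 6^17 mod 41  (bits of 17 = 10001)
  bit 0 = 1: r = r^2 * 6 mod 41 = 1^2 * 6 = 1*6 = 6
  bit 1 = 0: r = r^2 mod 41 = 6^2 = 36
  bit 2 = 0: r = r^2 mod 41 = 36^2 = 25
  bit 3 = 0: r = r^2 mod 41 = 25^2 = 10
  bit 4 = 1: r = r^2 * 6 mod 41 = 10^2 * 6 = 18*6 = 26
  -> s = B^a = 26

Answer: 26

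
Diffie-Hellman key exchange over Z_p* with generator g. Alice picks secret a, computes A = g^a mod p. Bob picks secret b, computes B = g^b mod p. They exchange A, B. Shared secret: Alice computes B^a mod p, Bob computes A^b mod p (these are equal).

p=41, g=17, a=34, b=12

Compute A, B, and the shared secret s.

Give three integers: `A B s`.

A = 17^34 mod 41  (bits of 34 = 100010)
  bit 0 = 1: r = r^2 * 17 mod 41 = 1^2 * 17 = 1*17 = 17
  bit 1 = 0: r = r^2 mod 41 = 17^2 = 2
  bit 2 = 0: r = r^2 mod 41 = 2^2 = 4
  bit 3 = 0: r = r^2 mod 41 = 4^2 = 16
  bit 4 = 1: r = r^2 * 17 mod 41 = 16^2 * 17 = 10*17 = 6
  bit 5 = 0: r = r^2 mod 41 = 6^2 = 36
  -> A = 36
B = 17^12 mod 41  (bits of 12 = 1100)
  bit 0 = 1: r = r^2 * 17 mod 41 = 1^2 * 17 = 1*17 = 17
  bit 1 = 1: r = r^2 * 17 mod 41 = 17^2 * 17 = 2*17 = 34
  bit 2 = 0: r = r^2 mod 41 = 34^2 = 8
  bit 3 = 0: r = r^2 mod 41 = 8^2 = 23
  -> B = 23
s = B^a = 23^34 mod 41  (bits of 34 = 100010)
  bit 0 = 1: r = r^2 * 23 mod 41 = 1^2 * 23 = 1*23 = 23
  bit 1 = 0: r = r^2 mod 41 = 23^2 = 37
  bit 2 = 0: r = r^2 mod 41 = 37^2 = 16
  bit 3 = 0: r = r^2 mod 41 = 16^2 = 10
  bit 4 = 1: r = r^2 * 23 mod 41 = 10^2 * 23 = 18*23 = 4
  bit 5 = 0: r = r^2 mod 41 = 4^2 = 16
  -> s = B^a = 16

Answer: 36 23 16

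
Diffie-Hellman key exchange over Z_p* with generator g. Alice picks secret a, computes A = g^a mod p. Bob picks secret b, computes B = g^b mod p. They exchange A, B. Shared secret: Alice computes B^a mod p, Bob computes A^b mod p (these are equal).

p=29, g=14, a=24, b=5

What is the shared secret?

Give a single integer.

Answer: 23

Derivation:
A = 14^24 mod 29  (bits of 24 = 11000)
  bit 0 = 1: r = r^2 * 14 mod 29 = 1^2 * 14 = 1*14 = 14
  bit 1 = 1: r = r^2 * 14 mod 29 = 14^2 * 14 = 22*14 = 18
  bit 2 = 0: r = r^2 mod 29 = 18^2 = 5
  bit 3 = 0: r = r^2 mod 29 = 5^2 = 25
  bit 4 = 0: r = r^2 mod 29 = 25^2 = 16
  -> A = 16
B = 14^5 mod 29  (bits of 5 = 101)
  bit 0 = 1: r = r^2 * 14 mod 29 = 1^2 * 14 = 1*14 = 14
  bit 1 = 0: r = r^2 mod 29 = 14^2 = 22
  bit 2 = 1: r = r^2 * 14 mod 29 = 22^2 * 14 = 20*14 = 19
  -> B = 19
s = B^a = 19^24 mod 29  (bits of 24 = 11000)
  bit 0 = 1: r = r^2 * 19 mod 29 = 1^2 * 19 = 1*19 = 19
  bit 1 = 1: r = r^2 * 19 mod 29 = 19^2 * 19 = 13*19 = 15
  bit 2 = 0: r = r^2 mod 29 = 15^2 = 22
  bit 3 = 0: r = r^2 mod 29 = 22^2 = 20
  bit 4 = 0: r = r^2 mod 29 = 20^2 = 23
  -> s = B^a = 23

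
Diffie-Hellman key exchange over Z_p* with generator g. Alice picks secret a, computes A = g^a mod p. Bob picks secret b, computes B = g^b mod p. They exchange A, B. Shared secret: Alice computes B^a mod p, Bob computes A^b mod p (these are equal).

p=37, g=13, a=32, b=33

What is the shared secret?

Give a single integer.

A = 13^32 mod 37  (bits of 32 = 100000)
  bit 0 = 1: r = r^2 * 13 mod 37 = 1^2 * 13 = 1*13 = 13
  bit 1 = 0: r = r^2 mod 37 = 13^2 = 21
  bit 2 = 0: r = r^2 mod 37 = 21^2 = 34
  bit 3 = 0: r = r^2 mod 37 = 34^2 = 9
  bit 4 = 0: r = r^2 mod 37 = 9^2 = 7
  bit 5 = 0: r = r^2 mod 37 = 7^2 = 12
  -> A = 12
B = 13^33 mod 37  (bits of 33 = 100001)
  bit 0 = 1: r = r^2 * 13 mod 37 = 1^2 * 13 = 1*13 = 13
  bit 1 = 0: r = r^2 mod 37 = 13^2 = 21
  bit 2 = 0: r = r^2 mod 37 = 21^2 = 34
  bit 3 = 0: r = r^2 mod 37 = 34^2 = 9
  bit 4 = 0: r = r^2 mod 37 = 9^2 = 7
  bit 5 = 1: r = r^2 * 13 mod 37 = 7^2 * 13 = 12*13 = 8
  -> B = 8
s = B^a = 8^32 mod 37  (bits of 32 = 100000)
  bit 0 = 1: r = r^2 * 8 mod 37 = 1^2 * 8 = 1*8 = 8
  bit 1 = 0: r = r^2 mod 37 = 8^2 = 27
  bit 2 = 0: r = r^2 mod 37 = 27^2 = 26
  bit 3 = 0: r = r^2 mod 37 = 26^2 = 10
  bit 4 = 0: r = r^2 mod 37 = 10^2 = 26
  bit 5 = 0: r = r^2 mod 37 = 26^2 = 10
  -> s = B^a = 10

Answer: 10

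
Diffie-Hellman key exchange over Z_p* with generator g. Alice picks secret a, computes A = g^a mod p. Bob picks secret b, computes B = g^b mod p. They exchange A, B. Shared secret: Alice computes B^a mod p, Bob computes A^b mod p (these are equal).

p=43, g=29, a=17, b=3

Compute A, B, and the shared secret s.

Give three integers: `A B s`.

Answer: 5 8 39

Derivation:
A = 29^17 mod 43  (bits of 17 = 10001)
  bit 0 = 1: r = r^2 * 29 mod 43 = 1^2 * 29 = 1*29 = 29
  bit 1 = 0: r = r^2 mod 43 = 29^2 = 24
  bit 2 = 0: r = r^2 mod 43 = 24^2 = 17
  bit 3 = 0: r = r^2 mod 43 = 17^2 = 31
  bit 4 = 1: r = r^2 * 29 mod 43 = 31^2 * 29 = 15*29 = 5
  -> A = 5
B = 29^3 mod 43  (bits of 3 = 11)
  bit 0 = 1: r = r^2 * 29 mod 43 = 1^2 * 29 = 1*29 = 29
  bit 1 = 1: r = r^2 * 29 mod 43 = 29^2 * 29 = 24*29 = 8
  -> B = 8
s = B^a = 8^17 mod 43  (bits of 17 = 10001)
  bit 0 = 1: r = r^2 * 8 mod 43 = 1^2 * 8 = 1*8 = 8
  bit 1 = 0: r = r^2 mod 43 = 8^2 = 21
  bit 2 = 0: r = r^2 mod 43 = 21^2 = 11
  bit 3 = 0: r = r^2 mod 43 = 11^2 = 35
  bit 4 = 1: r = r^2 * 8 mod 43 = 35^2 * 8 = 21*8 = 39
  -> s = B^a = 39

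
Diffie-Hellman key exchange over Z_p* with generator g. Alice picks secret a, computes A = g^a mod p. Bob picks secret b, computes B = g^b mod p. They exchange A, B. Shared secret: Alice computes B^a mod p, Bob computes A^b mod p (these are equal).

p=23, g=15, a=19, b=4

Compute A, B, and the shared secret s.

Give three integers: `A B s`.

Answer: 19 2 3

Derivation:
A = 15^19 mod 23  (bits of 19 = 10011)
  bit 0 = 1: r = r^2 * 15 mod 23 = 1^2 * 15 = 1*15 = 15
  bit 1 = 0: r = r^2 mod 23 = 15^2 = 18
  bit 2 = 0: r = r^2 mod 23 = 18^2 = 2
  bit 3 = 1: r = r^2 * 15 mod 23 = 2^2 * 15 = 4*15 = 14
  bit 4 = 1: r = r^2 * 15 mod 23 = 14^2 * 15 = 12*15 = 19
  -> A = 19
B = 15^4 mod 23  (bits of 4 = 100)
  bit 0 = 1: r = r^2 * 15 mod 23 = 1^2 * 15 = 1*15 = 15
  bit 1 = 0: r = r^2 mod 23 = 15^2 = 18
  bit 2 = 0: r = r^2 mod 23 = 18^2 = 2
  -> B = 2
s = B^a = 2^19 mod 23  (bits of 19 = 10011)
  bit 0 = 1: r = r^2 * 2 mod 23 = 1^2 * 2 = 1*2 = 2
  bit 1 = 0: r = r^2 mod 23 = 2^2 = 4
  bit 2 = 0: r = r^2 mod 23 = 4^2 = 16
  bit 3 = 1: r = r^2 * 2 mod 23 = 16^2 * 2 = 3*2 = 6
  bit 4 = 1: r = r^2 * 2 mod 23 = 6^2 * 2 = 13*2 = 3
  -> s = B^a = 3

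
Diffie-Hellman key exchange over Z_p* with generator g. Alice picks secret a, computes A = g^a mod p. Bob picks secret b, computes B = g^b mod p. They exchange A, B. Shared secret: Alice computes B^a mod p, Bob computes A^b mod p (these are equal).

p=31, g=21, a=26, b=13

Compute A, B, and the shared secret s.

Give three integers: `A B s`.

A = 21^26 mod 31  (bits of 26 = 11010)
  bit 0 = 1: r = r^2 * 21 mod 31 = 1^2 * 21 = 1*21 = 21
  bit 1 = 1: r = r^2 * 21 mod 31 = 21^2 * 21 = 7*21 = 23
  bit 2 = 0: r = r^2 mod 31 = 23^2 = 2
  bit 3 = 1: r = r^2 * 21 mod 31 = 2^2 * 21 = 4*21 = 22
  bit 4 = 0: r = r^2 mod 31 = 22^2 = 19
  -> A = 19
B = 21^13 mod 31  (bits of 13 = 1101)
  bit 0 = 1: r = r^2 * 21 mod 31 = 1^2 * 21 = 1*21 = 21
  bit 1 = 1: r = r^2 * 21 mod 31 = 21^2 * 21 = 7*21 = 23
  bit 2 = 0: r = r^2 mod 31 = 23^2 = 2
  bit 3 = 1: r = r^2 * 21 mod 31 = 2^2 * 21 = 4*21 = 22
  -> B = 22
s = B^a = 22^26 mod 31  (bits of 26 = 11010)
  bit 0 = 1: r = r^2 * 22 mod 31 = 1^2 * 22 = 1*22 = 22
  bit 1 = 1: r = r^2 * 22 mod 31 = 22^2 * 22 = 19*22 = 15
  bit 2 = 0: r = r^2 mod 31 = 15^2 = 8
  bit 3 = 1: r = r^2 * 22 mod 31 = 8^2 * 22 = 2*22 = 13
  bit 4 = 0: r = r^2 mod 31 = 13^2 = 14
  -> s = B^a = 14

Answer: 19 22 14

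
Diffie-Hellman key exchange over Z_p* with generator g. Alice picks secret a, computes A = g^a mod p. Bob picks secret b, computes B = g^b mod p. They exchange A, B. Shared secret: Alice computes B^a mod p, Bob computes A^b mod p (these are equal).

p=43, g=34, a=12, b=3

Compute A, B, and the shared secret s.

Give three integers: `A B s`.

A = 34^12 mod 43  (bits of 12 = 1100)
  bit 0 = 1: r = r^2 * 34 mod 43 = 1^2 * 34 = 1*34 = 34
  bit 1 = 1: r = r^2 * 34 mod 43 = 34^2 * 34 = 38*34 = 2
  bit 2 = 0: r = r^2 mod 43 = 2^2 = 4
  bit 3 = 0: r = r^2 mod 43 = 4^2 = 16
  -> A = 16
B = 34^3 mod 43  (bits of 3 = 11)
  bit 0 = 1: r = r^2 * 34 mod 43 = 1^2 * 34 = 1*34 = 34
  bit 1 = 1: r = r^2 * 34 mod 43 = 34^2 * 34 = 38*34 = 2
  -> B = 2
s = B^a = 2^12 mod 43  (bits of 12 = 1100)
  bit 0 = 1: r = r^2 * 2 mod 43 = 1^2 * 2 = 1*2 = 2
  bit 1 = 1: r = r^2 * 2 mod 43 = 2^2 * 2 = 4*2 = 8
  bit 2 = 0: r = r^2 mod 43 = 8^2 = 21
  bit 3 = 0: r = r^2 mod 43 = 21^2 = 11
  -> s = B^a = 11

Answer: 16 2 11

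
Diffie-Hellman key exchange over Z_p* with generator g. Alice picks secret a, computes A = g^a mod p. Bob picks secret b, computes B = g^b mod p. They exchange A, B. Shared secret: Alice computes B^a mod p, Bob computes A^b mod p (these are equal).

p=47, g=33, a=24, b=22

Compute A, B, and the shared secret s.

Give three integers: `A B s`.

A = 33^24 mod 47  (bits of 24 = 11000)
  bit 0 = 1: r = r^2 * 33 mod 47 = 1^2 * 33 = 1*33 = 33
  bit 1 = 1: r = r^2 * 33 mod 47 = 33^2 * 33 = 8*33 = 29
  bit 2 = 0: r = r^2 mod 47 = 29^2 = 42
  bit 3 = 0: r = r^2 mod 47 = 42^2 = 25
  bit 4 = 0: r = r^2 mod 47 = 25^2 = 14
  -> A = 14
B = 33^22 mod 47  (bits of 22 = 10110)
  bit 0 = 1: r = r^2 * 33 mod 47 = 1^2 * 33 = 1*33 = 33
  bit 1 = 0: r = r^2 mod 47 = 33^2 = 8
  bit 2 = 1: r = r^2 * 33 mod 47 = 8^2 * 33 = 17*33 = 44
  bit 3 = 1: r = r^2 * 33 mod 47 = 44^2 * 33 = 9*33 = 15
  bit 4 = 0: r = r^2 mod 47 = 15^2 = 37
  -> B = 37
s = B^a = 37^24 mod 47  (bits of 24 = 11000)
  bit 0 = 1: r = r^2 * 37 mod 47 = 1^2 * 37 = 1*37 = 37
  bit 1 = 1: r = r^2 * 37 mod 47 = 37^2 * 37 = 6*37 = 34
  bit 2 = 0: r = r^2 mod 47 = 34^2 = 28
  bit 3 = 0: r = r^2 mod 47 = 28^2 = 32
  bit 4 = 0: r = r^2 mod 47 = 32^2 = 37
  -> s = B^a = 37

Answer: 14 37 37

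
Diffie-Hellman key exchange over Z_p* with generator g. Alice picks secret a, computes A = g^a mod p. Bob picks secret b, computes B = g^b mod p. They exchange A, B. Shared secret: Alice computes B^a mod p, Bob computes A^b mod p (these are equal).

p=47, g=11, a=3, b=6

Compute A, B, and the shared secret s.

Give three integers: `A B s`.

A = 11^3 mod 47  (bits of 3 = 11)
  bit 0 = 1: r = r^2 * 11 mod 47 = 1^2 * 11 = 1*11 = 11
  bit 1 = 1: r = r^2 * 11 mod 47 = 11^2 * 11 = 27*11 = 15
  -> A = 15
B = 11^6 mod 47  (bits of 6 = 110)
  bit 0 = 1: r = r^2 * 11 mod 47 = 1^2 * 11 = 1*11 = 11
  bit 1 = 1: r = r^2 * 11 mod 47 = 11^2 * 11 = 27*11 = 15
  bit 2 = 0: r = r^2 mod 47 = 15^2 = 37
  -> B = 37
s = B^a = 37^3 mod 47  (bits of 3 = 11)
  bit 0 = 1: r = r^2 * 37 mod 47 = 1^2 * 37 = 1*37 = 37
  bit 1 = 1: r = r^2 * 37 mod 47 = 37^2 * 37 = 6*37 = 34
  -> s = B^a = 34

Answer: 15 37 34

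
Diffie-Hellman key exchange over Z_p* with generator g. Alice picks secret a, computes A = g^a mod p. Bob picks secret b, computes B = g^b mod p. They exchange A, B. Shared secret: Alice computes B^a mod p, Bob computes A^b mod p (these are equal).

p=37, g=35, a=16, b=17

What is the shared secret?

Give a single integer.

A = 35^16 mod 37  (bits of 16 = 10000)
  bit 0 = 1: r = r^2 * 35 mod 37 = 1^2 * 35 = 1*35 = 35
  bit 1 = 0: r = r^2 mod 37 = 35^2 = 4
  bit 2 = 0: r = r^2 mod 37 = 4^2 = 16
  bit 3 = 0: r = r^2 mod 37 = 16^2 = 34
  bit 4 = 0: r = r^2 mod 37 = 34^2 = 9
  -> A = 9
B = 35^17 mod 37  (bits of 17 = 10001)
  bit 0 = 1: r = r^2 * 35 mod 37 = 1^2 * 35 = 1*35 = 35
  bit 1 = 0: r = r^2 mod 37 = 35^2 = 4
  bit 2 = 0: r = r^2 mod 37 = 4^2 = 16
  bit 3 = 0: r = r^2 mod 37 = 16^2 = 34
  bit 4 = 1: r = r^2 * 35 mod 37 = 34^2 * 35 = 9*35 = 19
  -> B = 19
s = B^a = 19^16 mod 37  (bits of 16 = 10000)
  bit 0 = 1: r = r^2 * 19 mod 37 = 1^2 * 19 = 1*19 = 19
  bit 1 = 0: r = r^2 mod 37 = 19^2 = 28
  bit 2 = 0: r = r^2 mod 37 = 28^2 = 7
  bit 3 = 0: r = r^2 mod 37 = 7^2 = 12
  bit 4 = 0: r = r^2 mod 37 = 12^2 = 33
  -> s = B^a = 33

Answer: 33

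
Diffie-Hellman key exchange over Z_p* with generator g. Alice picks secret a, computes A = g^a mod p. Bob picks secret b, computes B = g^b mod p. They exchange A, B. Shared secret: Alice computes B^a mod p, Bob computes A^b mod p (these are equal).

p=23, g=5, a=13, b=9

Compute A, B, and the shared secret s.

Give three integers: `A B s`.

Answer: 21 11 17

Derivation:
A = 5^13 mod 23  (bits of 13 = 1101)
  bit 0 = 1: r = r^2 * 5 mod 23 = 1^2 * 5 = 1*5 = 5
  bit 1 = 1: r = r^2 * 5 mod 23 = 5^2 * 5 = 2*5 = 10
  bit 2 = 0: r = r^2 mod 23 = 10^2 = 8
  bit 3 = 1: r = r^2 * 5 mod 23 = 8^2 * 5 = 18*5 = 21
  -> A = 21
B = 5^9 mod 23  (bits of 9 = 1001)
  bit 0 = 1: r = r^2 * 5 mod 23 = 1^2 * 5 = 1*5 = 5
  bit 1 = 0: r = r^2 mod 23 = 5^2 = 2
  bit 2 = 0: r = r^2 mod 23 = 2^2 = 4
  bit 3 = 1: r = r^2 * 5 mod 23 = 4^2 * 5 = 16*5 = 11
  -> B = 11
s = B^a = 11^13 mod 23  (bits of 13 = 1101)
  bit 0 = 1: r = r^2 * 11 mod 23 = 1^2 * 11 = 1*11 = 11
  bit 1 = 1: r = r^2 * 11 mod 23 = 11^2 * 11 = 6*11 = 20
  bit 2 = 0: r = r^2 mod 23 = 20^2 = 9
  bit 3 = 1: r = r^2 * 11 mod 23 = 9^2 * 11 = 12*11 = 17
  -> s = B^a = 17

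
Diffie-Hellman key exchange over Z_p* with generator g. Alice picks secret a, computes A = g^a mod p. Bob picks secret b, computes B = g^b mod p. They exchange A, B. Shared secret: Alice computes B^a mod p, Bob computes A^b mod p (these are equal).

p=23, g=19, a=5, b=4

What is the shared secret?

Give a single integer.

Answer: 13

Derivation:
A = 19^5 mod 23  (bits of 5 = 101)
  bit 0 = 1: r = r^2 * 19 mod 23 = 1^2 * 19 = 1*19 = 19
  bit 1 = 0: r = r^2 mod 23 = 19^2 = 16
  bit 2 = 1: r = r^2 * 19 mod 23 = 16^2 * 19 = 3*19 = 11
  -> A = 11
B = 19^4 mod 23  (bits of 4 = 100)
  bit 0 = 1: r = r^2 * 19 mod 23 = 1^2 * 19 = 1*19 = 19
  bit 1 = 0: r = r^2 mod 23 = 19^2 = 16
  bit 2 = 0: r = r^2 mod 23 = 16^2 = 3
  -> B = 3
s = B^a = 3^5 mod 23  (bits of 5 = 101)
  bit 0 = 1: r = r^2 * 3 mod 23 = 1^2 * 3 = 1*3 = 3
  bit 1 = 0: r = r^2 mod 23 = 3^2 = 9
  bit 2 = 1: r = r^2 * 3 mod 23 = 9^2 * 3 = 12*3 = 13
  -> s = B^a = 13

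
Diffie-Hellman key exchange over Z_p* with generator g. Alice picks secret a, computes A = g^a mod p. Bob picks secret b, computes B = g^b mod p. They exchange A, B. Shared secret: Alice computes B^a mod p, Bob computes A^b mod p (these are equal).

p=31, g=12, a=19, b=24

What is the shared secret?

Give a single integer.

A = 12^19 mod 31  (bits of 19 = 10011)
  bit 0 = 1: r = r^2 * 12 mod 31 = 1^2 * 12 = 1*12 = 12
  bit 1 = 0: r = r^2 mod 31 = 12^2 = 20
  bit 2 = 0: r = r^2 mod 31 = 20^2 = 28
  bit 3 = 1: r = r^2 * 12 mod 31 = 28^2 * 12 = 9*12 = 15
  bit 4 = 1: r = r^2 * 12 mod 31 = 15^2 * 12 = 8*12 = 3
  -> A = 3
B = 12^24 mod 31  (bits of 24 = 11000)
  bit 0 = 1: r = r^2 * 12 mod 31 = 1^2 * 12 = 1*12 = 12
  bit 1 = 1: r = r^2 * 12 mod 31 = 12^2 * 12 = 20*12 = 23
  bit 2 = 0: r = r^2 mod 31 = 23^2 = 2
  bit 3 = 0: r = r^2 mod 31 = 2^2 = 4
  bit 4 = 0: r = r^2 mod 31 = 4^2 = 16
  -> B = 16
s = B^a = 16^19 mod 31  (bits of 19 = 10011)
  bit 0 = 1: r = r^2 * 16 mod 31 = 1^2 * 16 = 1*16 = 16
  bit 1 = 0: r = r^2 mod 31 = 16^2 = 8
  bit 2 = 0: r = r^2 mod 31 = 8^2 = 2
  bit 3 = 1: r = r^2 * 16 mod 31 = 2^2 * 16 = 4*16 = 2
  bit 4 = 1: r = r^2 * 16 mod 31 = 2^2 * 16 = 4*16 = 2
  -> s = B^a = 2

Answer: 2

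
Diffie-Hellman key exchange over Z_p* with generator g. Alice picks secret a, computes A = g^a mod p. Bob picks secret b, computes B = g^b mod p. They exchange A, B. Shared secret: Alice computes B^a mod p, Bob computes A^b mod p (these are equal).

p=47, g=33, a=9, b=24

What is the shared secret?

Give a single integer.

Answer: 4

Derivation:
A = 33^9 mod 47  (bits of 9 = 1001)
  bit 0 = 1: r = r^2 * 33 mod 47 = 1^2 * 33 = 1*33 = 33
  bit 1 = 0: r = r^2 mod 47 = 33^2 = 8
  bit 2 = 0: r = r^2 mod 47 = 8^2 = 17
  bit 3 = 1: r = r^2 * 33 mod 47 = 17^2 * 33 = 7*33 = 43
  -> A = 43
B = 33^24 mod 47  (bits of 24 = 11000)
  bit 0 = 1: r = r^2 * 33 mod 47 = 1^2 * 33 = 1*33 = 33
  bit 1 = 1: r = r^2 * 33 mod 47 = 33^2 * 33 = 8*33 = 29
  bit 2 = 0: r = r^2 mod 47 = 29^2 = 42
  bit 3 = 0: r = r^2 mod 47 = 42^2 = 25
  bit 4 = 0: r = r^2 mod 47 = 25^2 = 14
  -> B = 14
s = B^a = 14^9 mod 47  (bits of 9 = 1001)
  bit 0 = 1: r = r^2 * 14 mod 47 = 1^2 * 14 = 1*14 = 14
  bit 1 = 0: r = r^2 mod 47 = 14^2 = 8
  bit 2 = 0: r = r^2 mod 47 = 8^2 = 17
  bit 3 = 1: r = r^2 * 14 mod 47 = 17^2 * 14 = 7*14 = 4
  -> s = B^a = 4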